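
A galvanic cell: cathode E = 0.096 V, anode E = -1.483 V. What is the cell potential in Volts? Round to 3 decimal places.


Standard cell potential: E_cell = E_cathode - E_anode.
E_cell = 0.096 - (-1.483)
E_cell = 1.579 V, rounded to 3 dp:

1.579 V


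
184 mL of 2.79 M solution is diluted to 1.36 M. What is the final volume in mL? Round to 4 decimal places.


Dilution: M1*V1 = M2*V2, solve for V2.
V2 = M1*V1 / M2
V2 = 2.79 * 184 / 1.36
V2 = 513.36 / 1.36
V2 = 377.47058824 mL, rounded to 4 dp:

377.4706 mL


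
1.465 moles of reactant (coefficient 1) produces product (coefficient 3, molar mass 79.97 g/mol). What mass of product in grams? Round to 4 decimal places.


Use the coefficient ratio to convert reactant moles to product moles, then multiply by the product's molar mass.
moles_P = moles_R * (coeff_P / coeff_R) = 1.465 * (3/1) = 4.395
mass_P = moles_P * M_P = 4.395 * 79.97
mass_P = 351.46815 g, rounded to 4 dp:

351.4682 g


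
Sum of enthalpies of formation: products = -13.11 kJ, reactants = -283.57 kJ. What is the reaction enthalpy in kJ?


dH_rxn = sum(dH_f products) - sum(dH_f reactants)
dH_rxn = -13.11 - (-283.57)
dH_rxn = 270.46 kJ:

270.46 kJ


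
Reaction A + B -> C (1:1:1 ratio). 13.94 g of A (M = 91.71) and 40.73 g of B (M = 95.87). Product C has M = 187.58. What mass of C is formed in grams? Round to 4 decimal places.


Find moles of each reactant; the smaller value is the limiting reagent in a 1:1:1 reaction, so moles_C equals moles of the limiter.
n_A = mass_A / M_A = 13.94 / 91.71 = 0.152001 mol
n_B = mass_B / M_B = 40.73 / 95.87 = 0.424846 mol
Limiting reagent: A (smaller), n_limiting = 0.152001 mol
mass_C = n_limiting * M_C = 0.152001 * 187.58
mass_C = 28.51234758 g, rounded to 4 dp:

28.5123 g


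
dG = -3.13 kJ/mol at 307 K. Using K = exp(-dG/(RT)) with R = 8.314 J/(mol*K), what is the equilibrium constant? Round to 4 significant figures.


dG is in kJ/mol; multiply by 1000 to match R in J/(mol*K).
RT = 8.314 * 307 = 2552.398 J/mol
exponent = -dG*1000 / (RT) = -(-3.13*1000) / 2552.398 = 1.22629778
K = exp(1.22629778)
K = 3.4085868, rounded to 4 significant figures:

3.409


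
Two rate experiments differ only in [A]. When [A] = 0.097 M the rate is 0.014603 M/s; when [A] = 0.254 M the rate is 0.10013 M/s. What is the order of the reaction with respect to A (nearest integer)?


Rate is proportional to [A]^n, so rate2/rate1 = ([A]2/[A]1)^n. Take logs to solve for n.
rate2/rate1 = 0.10013 / 0.014603 = 6.8568
[A]2/[A]1 = 0.254 / 0.097 = 2.6186
n = ln(6.8568) / ln(2.6186) = 2.0
Nearest integer order:

2


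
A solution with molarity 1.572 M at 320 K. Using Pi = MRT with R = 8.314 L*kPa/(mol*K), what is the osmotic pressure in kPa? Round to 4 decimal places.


Osmotic pressure (van't Hoff): Pi = M*R*T.
RT = 8.314 * 320 = 2660.48
Pi = 1.572 * 2660.48
Pi = 4182.27456 kPa, rounded to 4 dp:

4182.2746 kPa


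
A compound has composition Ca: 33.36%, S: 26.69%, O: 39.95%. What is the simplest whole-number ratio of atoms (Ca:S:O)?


Assume 100 g of compound, divide each mass% by atomic mass to get moles, then normalize by the smallest to get a raw atom ratio.
Moles per 100 g: Ca: 33.36/40.078 = 0.8324, S: 26.69/32.065 = 0.8324, O: 39.95/15.999 = 2.497
Raw ratio (divide by min = 0.8324): Ca: 1.0, S: 1.0, O: 3.0
Multiply by 1 to clear fractions: Ca: 1.0 ~= 1, S: 1.0 ~= 1, O: 3.0 ~= 3
Reduce by GCD to get the simplest whole-number ratio:

1:1:3


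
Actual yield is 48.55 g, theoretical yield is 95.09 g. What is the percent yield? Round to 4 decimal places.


% yield = 100 * actual / theoretical
% yield = 100 * 48.55 / 95.09
% yield = 51.05689347 %, rounded to 4 dp:

51.0569 %


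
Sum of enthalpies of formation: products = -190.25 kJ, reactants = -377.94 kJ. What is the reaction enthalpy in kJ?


dH_rxn = sum(dH_f products) - sum(dH_f reactants)
dH_rxn = -190.25 - (-377.94)
dH_rxn = 187.69 kJ:

187.69 kJ


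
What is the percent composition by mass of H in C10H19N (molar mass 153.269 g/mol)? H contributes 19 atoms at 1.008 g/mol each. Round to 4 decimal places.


pct = 100 * (n_elem * M_elem) / M_total
mass_contribution = 19 * 1.008 = 19.152 g/mol
pct = 100 * 19.152 / 153.269
pct = 12.49567753 %, rounded to 4 dp:

12.4957 %


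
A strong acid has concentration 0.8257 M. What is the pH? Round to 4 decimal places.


A strong acid dissociates completely, so [H+] equals the given concentration.
pH = -log10([H+]) = -log10(0.8257)
pH = 0.08317772, rounded to 4 dp:

0.0832


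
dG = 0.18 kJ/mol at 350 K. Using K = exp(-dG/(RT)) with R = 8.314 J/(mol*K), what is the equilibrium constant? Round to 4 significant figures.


dG is in kJ/mol; multiply by 1000 to match R in J/(mol*K).
RT = 8.314 * 350 = 2909.9 J/mol
exponent = -dG*1000 / (RT) = -(0.18*1000) / 2909.9 = -0.0618578
K = exp(-0.0618578)
K = 0.94001655, rounded to 4 significant figures:

0.9400


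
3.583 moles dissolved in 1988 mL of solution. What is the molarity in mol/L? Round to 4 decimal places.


Convert volume to liters: V_L = V_mL / 1000.
V_L = 1988 / 1000 = 1.988 L
M = n / V_L = 3.583 / 1.988
M = 1.80231388 mol/L, rounded to 4 dp:

1.8023 mol/L


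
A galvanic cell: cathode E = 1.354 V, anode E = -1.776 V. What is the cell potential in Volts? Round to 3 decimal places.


Standard cell potential: E_cell = E_cathode - E_anode.
E_cell = 1.354 - (-1.776)
E_cell = 3.13 V, rounded to 3 dp:

3.130 V


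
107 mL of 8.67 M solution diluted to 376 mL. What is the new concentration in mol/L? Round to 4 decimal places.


Dilution: M1*V1 = M2*V2, solve for M2.
M2 = M1*V1 / V2
M2 = 8.67 * 107 / 376
M2 = 927.69 / 376
M2 = 2.46726064 mol/L, rounded to 4 dp:

2.4673 mol/L


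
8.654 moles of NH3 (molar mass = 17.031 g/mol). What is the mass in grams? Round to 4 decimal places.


mass = n * M
mass = 8.654 * 17.031
mass = 147.386274 g, rounded to 4 dp:

147.3863 g


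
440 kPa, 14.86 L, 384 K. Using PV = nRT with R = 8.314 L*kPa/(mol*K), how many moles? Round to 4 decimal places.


PV = nRT, solve for n = PV / (RT).
PV = 440 * 14.86 = 6538.4
RT = 8.314 * 384 = 3192.576
n = 6538.4 / 3192.576
n = 2.04800136 mol, rounded to 4 dp:

2.0480 mol


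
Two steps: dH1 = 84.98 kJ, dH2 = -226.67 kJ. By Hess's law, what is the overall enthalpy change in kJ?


Hess's law: enthalpy is a state function, so add the step enthalpies.
dH_total = dH1 + dH2 = 84.98 + (-226.67)
dH_total = -141.69 kJ:

-141.69 kJ


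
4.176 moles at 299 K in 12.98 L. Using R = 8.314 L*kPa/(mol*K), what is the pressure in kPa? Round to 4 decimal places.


PV = nRT, solve for P = nRT / V.
nRT = 4.176 * 8.314 * 299 = 10381.0599
P = 10381.0599 / 12.98
P = 799.77348998 kPa, rounded to 4 dp:

799.7735 kPa


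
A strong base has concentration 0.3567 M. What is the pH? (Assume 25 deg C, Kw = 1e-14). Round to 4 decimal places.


A strong base dissociates completely, so [OH-] equals the given concentration.
pOH = -log10([OH-]) = -log10(0.3567) = 0.447697
pH = 14 - pOH = 14 - 0.447697
pH = 13.552303, rounded to 4 dp:

13.5523


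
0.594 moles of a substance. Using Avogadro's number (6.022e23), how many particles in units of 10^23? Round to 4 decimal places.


N = n * NA, then divide by 1e23 for the requested units.
N / 1e23 = n * 6.022
N / 1e23 = 0.594 * 6.022
N / 1e23 = 3.577068, rounded to 4 dp:

3.5771


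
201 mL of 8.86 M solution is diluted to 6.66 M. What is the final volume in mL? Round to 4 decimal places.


Dilution: M1*V1 = M2*V2, solve for V2.
V2 = M1*V1 / M2
V2 = 8.86 * 201 / 6.66
V2 = 1780.86 / 6.66
V2 = 267.3963964 mL, rounded to 4 dp:

267.3964 mL


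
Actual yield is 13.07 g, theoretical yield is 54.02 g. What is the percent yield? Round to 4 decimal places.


% yield = 100 * actual / theoretical
% yield = 100 * 13.07 / 54.02
% yield = 24.19474269 %, rounded to 4 dp:

24.1947 %


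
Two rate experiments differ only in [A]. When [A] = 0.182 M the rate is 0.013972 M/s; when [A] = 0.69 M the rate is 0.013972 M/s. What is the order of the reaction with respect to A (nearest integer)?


Rate is proportional to [A]^n, so rate2/rate1 = ([A]2/[A]1)^n. Take logs to solve for n.
rate2/rate1 = 0.013972 / 0.013972 = 1.0
[A]2/[A]1 = 0.69 / 0.182 = 3.7912
n = ln(1.0) / ln(3.7912) = 0.0
Nearest integer order:

0


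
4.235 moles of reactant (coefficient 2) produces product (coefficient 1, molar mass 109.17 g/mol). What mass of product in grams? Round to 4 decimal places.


Use the coefficient ratio to convert reactant moles to product moles, then multiply by the product's molar mass.
moles_P = moles_R * (coeff_P / coeff_R) = 4.235 * (1/2) = 2.1175
mass_P = moles_P * M_P = 2.1175 * 109.17
mass_P = 231.167475 g, rounded to 4 dp:

231.1675 g


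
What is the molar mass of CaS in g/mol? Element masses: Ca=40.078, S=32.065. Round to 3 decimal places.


M = sum(count * atomic_mass) over atoms.
M = 1*40.078 + 1*32.065
M = 40.078 + 32.065
M = 72.143 g/mol, rounded to 3 dp:

72.143 g/mol


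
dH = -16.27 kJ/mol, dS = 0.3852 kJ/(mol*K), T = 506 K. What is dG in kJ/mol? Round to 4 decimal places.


Gibbs: dG = dH - T*dS (consistent units, dS already in kJ/(mol*K)).
T*dS = 506 * 0.3852 = 194.9112
dG = -16.27 - (194.9112)
dG = -211.1812 kJ/mol, rounded to 4 dp:

-211.1812 kJ/mol


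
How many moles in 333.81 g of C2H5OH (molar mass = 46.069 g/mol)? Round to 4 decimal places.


n = mass / M
n = 333.81 / 46.069
n = 7.24587032 mol, rounded to 4 dp:

7.2459 mol


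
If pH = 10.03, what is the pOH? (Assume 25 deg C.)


At 25 deg C, pH + pOH = 14.
pOH = 14 - pH = 14 - 10.03
pOH = 3.97:

3.97


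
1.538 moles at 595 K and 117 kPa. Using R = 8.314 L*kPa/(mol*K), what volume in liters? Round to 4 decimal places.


PV = nRT, solve for V = nRT / P.
nRT = 1.538 * 8.314 * 595 = 7608.2245
V = 7608.2245 / 117
V = 65.02755983 L, rounded to 4 dp:

65.0276 L


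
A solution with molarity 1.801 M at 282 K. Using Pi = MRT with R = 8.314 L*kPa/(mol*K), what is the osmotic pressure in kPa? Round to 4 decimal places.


Osmotic pressure (van't Hoff): Pi = M*R*T.
RT = 8.314 * 282 = 2344.548
Pi = 1.801 * 2344.548
Pi = 4222.530948 kPa, rounded to 4 dp:

4222.5309 kPa


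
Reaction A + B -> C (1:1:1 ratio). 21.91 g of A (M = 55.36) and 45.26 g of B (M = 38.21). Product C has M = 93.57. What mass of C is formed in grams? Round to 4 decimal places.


Find moles of each reactant; the smaller value is the limiting reagent in a 1:1:1 reaction, so moles_C equals moles of the limiter.
n_A = mass_A / M_A = 21.91 / 55.36 = 0.395773 mol
n_B = mass_B / M_B = 45.26 / 38.21 = 1.184507 mol
Limiting reagent: A (smaller), n_limiting = 0.395773 mol
mass_C = n_limiting * M_C = 0.395773 * 93.57
mass_C = 37.03247961 g, rounded to 4 dp:

37.0325 g


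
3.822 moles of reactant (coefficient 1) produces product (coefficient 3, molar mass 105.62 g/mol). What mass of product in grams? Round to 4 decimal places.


Use the coefficient ratio to convert reactant moles to product moles, then multiply by the product's molar mass.
moles_P = moles_R * (coeff_P / coeff_R) = 3.822 * (3/1) = 11.466
mass_P = moles_P * M_P = 11.466 * 105.62
mass_P = 1211.03892 g, rounded to 4 dp:

1211.0389 g


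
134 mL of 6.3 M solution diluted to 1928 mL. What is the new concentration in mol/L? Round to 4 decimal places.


Dilution: M1*V1 = M2*V2, solve for M2.
M2 = M1*V1 / V2
M2 = 6.3 * 134 / 1928
M2 = 844.2 / 1928
M2 = 0.43786307 mol/L, rounded to 4 dp:

0.4379 mol/L


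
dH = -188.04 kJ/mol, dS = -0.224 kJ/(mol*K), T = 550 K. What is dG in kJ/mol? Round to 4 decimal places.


Gibbs: dG = dH - T*dS (consistent units, dS already in kJ/(mol*K)).
T*dS = 550 * -0.224 = -123.2
dG = -188.04 - (-123.2)
dG = -64.84 kJ/mol, rounded to 4 dp:

-64.8400 kJ/mol


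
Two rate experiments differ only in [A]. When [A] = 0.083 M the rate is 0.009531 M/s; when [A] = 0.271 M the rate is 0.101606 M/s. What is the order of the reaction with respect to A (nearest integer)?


Rate is proportional to [A]^n, so rate2/rate1 = ([A]2/[A]1)^n. Take logs to solve for n.
rate2/rate1 = 0.101606 / 0.009531 = 10.6606
[A]2/[A]1 = 0.271 / 0.083 = 3.2651
n = ln(10.6606) / ln(3.2651) = 2.0
Nearest integer order:

2


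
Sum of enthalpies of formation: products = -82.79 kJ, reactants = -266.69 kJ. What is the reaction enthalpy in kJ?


dH_rxn = sum(dH_f products) - sum(dH_f reactants)
dH_rxn = -82.79 - (-266.69)
dH_rxn = 183.9 kJ:

183.90 kJ


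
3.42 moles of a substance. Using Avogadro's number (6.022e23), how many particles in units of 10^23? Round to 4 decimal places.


N = n * NA, then divide by 1e23 for the requested units.
N / 1e23 = n * 6.022
N / 1e23 = 3.42 * 6.022
N / 1e23 = 20.59524, rounded to 4 dp:

20.5952


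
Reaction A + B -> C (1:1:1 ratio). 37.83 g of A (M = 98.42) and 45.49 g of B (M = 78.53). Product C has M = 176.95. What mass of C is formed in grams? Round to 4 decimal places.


Find moles of each reactant; the smaller value is the limiting reagent in a 1:1:1 reaction, so moles_C equals moles of the limiter.
n_A = mass_A / M_A = 37.83 / 98.42 = 0.384373 mol
n_B = mass_B / M_B = 45.49 / 78.53 = 0.579269 mol
Limiting reagent: A (smaller), n_limiting = 0.384373 mol
mass_C = n_limiting * M_C = 0.384373 * 176.95
mass_C = 68.01480235 g, rounded to 4 dp:

68.0148 g


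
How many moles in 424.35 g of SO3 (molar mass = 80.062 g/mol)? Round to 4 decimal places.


n = mass / M
n = 424.35 / 80.062
n = 5.30026729 mol, rounded to 4 dp:

5.3003 mol


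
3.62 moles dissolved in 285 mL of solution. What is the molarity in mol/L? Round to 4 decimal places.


Convert volume to liters: V_L = V_mL / 1000.
V_L = 285 / 1000 = 0.285 L
M = n / V_L = 3.62 / 0.285
M = 12.70175439 mol/L, rounded to 4 dp:

12.7018 mol/L


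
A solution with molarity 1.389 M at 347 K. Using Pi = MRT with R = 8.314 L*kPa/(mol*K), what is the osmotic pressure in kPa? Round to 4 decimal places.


Osmotic pressure (van't Hoff): Pi = M*R*T.
RT = 8.314 * 347 = 2884.958
Pi = 1.389 * 2884.958
Pi = 4007.206662 kPa, rounded to 4 dp:

4007.2067 kPa


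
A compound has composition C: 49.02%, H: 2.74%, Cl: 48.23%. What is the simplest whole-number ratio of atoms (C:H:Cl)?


Assume 100 g of compound, divide each mass% by atomic mass to get moles, then normalize by the smallest to get a raw atom ratio.
Moles per 100 g: C: 49.02/12.011 = 4.0813, H: 2.74/1.008 = 2.7183, Cl: 48.23/35.453 = 1.3604
Raw ratio (divide by min = 1.3604): C: 3.0, H: 1.998, Cl: 1.0
Multiply by 1 to clear fractions: C: 3.0 ~= 3, H: 1.998 ~= 2, Cl: 1.0 ~= 1
Reduce by GCD to get the simplest whole-number ratio:

3:2:1


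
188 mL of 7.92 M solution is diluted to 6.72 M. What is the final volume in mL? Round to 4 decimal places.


Dilution: M1*V1 = M2*V2, solve for V2.
V2 = M1*V1 / M2
V2 = 7.92 * 188 / 6.72
V2 = 1488.96 / 6.72
V2 = 221.57142857 mL, rounded to 4 dp:

221.5714 mL


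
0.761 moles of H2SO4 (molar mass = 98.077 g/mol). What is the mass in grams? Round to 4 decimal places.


mass = n * M
mass = 0.761 * 98.077
mass = 74.636597 g, rounded to 4 dp:

74.6366 g


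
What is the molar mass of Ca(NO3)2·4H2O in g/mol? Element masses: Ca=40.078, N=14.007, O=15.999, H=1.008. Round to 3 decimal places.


M = sum(count * atomic_mass) over atoms.
M = 1*40.078 + 2*14.007 + 10*15.999 + 8*1.008
M = 40.078 + 28.014 + 159.99 + 8.064
M = 236.146 g/mol, rounded to 3 dp:

236.146 g/mol


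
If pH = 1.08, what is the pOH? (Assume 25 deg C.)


At 25 deg C, pH + pOH = 14.
pOH = 14 - pH = 14 - 1.08
pOH = 12.92:

12.92


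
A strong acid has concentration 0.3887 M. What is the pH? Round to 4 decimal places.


A strong acid dissociates completely, so [H+] equals the given concentration.
pH = -log10([H+]) = -log10(0.3887)
pH = 0.41038546, rounded to 4 dp:

0.4104


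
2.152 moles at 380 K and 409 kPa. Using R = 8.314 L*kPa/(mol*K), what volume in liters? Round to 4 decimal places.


PV = nRT, solve for V = nRT / P.
nRT = 2.152 * 8.314 * 380 = 6798.8566
V = 6798.8566 / 409
V = 16.62312127 L, rounded to 4 dp:

16.6231 L


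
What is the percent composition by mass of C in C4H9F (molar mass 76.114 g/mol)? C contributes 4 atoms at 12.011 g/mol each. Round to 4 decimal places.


pct = 100 * (n_elem * M_elem) / M_total
mass_contribution = 4 * 12.011 = 48.044 g/mol
pct = 100 * 48.044 / 76.114
pct = 63.12110781 %, rounded to 4 dp:

63.1211 %


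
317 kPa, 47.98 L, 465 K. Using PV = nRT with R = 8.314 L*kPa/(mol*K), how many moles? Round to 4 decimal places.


PV = nRT, solve for n = PV / (RT).
PV = 317 * 47.98 = 15209.66
RT = 8.314 * 465 = 3866.01
n = 15209.66 / 3866.01
n = 3.93420089 mol, rounded to 4 dp:

3.9342 mol


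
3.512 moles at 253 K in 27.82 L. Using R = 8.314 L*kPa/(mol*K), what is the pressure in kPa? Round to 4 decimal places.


PV = nRT, solve for P = nRT / V.
nRT = 3.512 * 8.314 * 253 = 7387.2883
P = 7387.2883 / 27.82
P = 265.53875988 kPa, rounded to 4 dp:

265.5388 kPa


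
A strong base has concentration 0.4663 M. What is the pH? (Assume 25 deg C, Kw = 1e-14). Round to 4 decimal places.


A strong base dissociates completely, so [OH-] equals the given concentration.
pOH = -log10([OH-]) = -log10(0.4663) = 0.331335
pH = 14 - pOH = 14 - 0.331335
pH = 13.668665, rounded to 4 dp:

13.6687


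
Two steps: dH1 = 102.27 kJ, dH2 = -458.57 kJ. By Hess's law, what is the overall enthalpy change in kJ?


Hess's law: enthalpy is a state function, so add the step enthalpies.
dH_total = dH1 + dH2 = 102.27 + (-458.57)
dH_total = -356.3 kJ:

-356.30 kJ


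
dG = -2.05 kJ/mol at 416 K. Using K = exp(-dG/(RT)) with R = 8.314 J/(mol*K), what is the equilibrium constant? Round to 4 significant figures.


dG is in kJ/mol; multiply by 1000 to match R in J/(mol*K).
RT = 8.314 * 416 = 3458.624 J/mol
exponent = -dG*1000 / (RT) = -(-2.05*1000) / 3458.624 = 0.59272127
K = exp(0.59272127)
K = 1.8089042, rounded to 4 significant figures:

1.809


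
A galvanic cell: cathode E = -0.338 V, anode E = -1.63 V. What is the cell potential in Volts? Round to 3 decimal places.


Standard cell potential: E_cell = E_cathode - E_anode.
E_cell = -0.338 - (-1.63)
E_cell = 1.292 V, rounded to 3 dp:

1.292 V


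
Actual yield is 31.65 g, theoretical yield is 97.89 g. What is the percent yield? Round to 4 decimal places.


% yield = 100 * actual / theoretical
% yield = 100 * 31.65 / 97.89
% yield = 32.33220962 %, rounded to 4 dp:

32.3322 %


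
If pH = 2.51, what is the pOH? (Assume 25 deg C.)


At 25 deg C, pH + pOH = 14.
pOH = 14 - pH = 14 - 2.51
pOH = 11.49:

11.49


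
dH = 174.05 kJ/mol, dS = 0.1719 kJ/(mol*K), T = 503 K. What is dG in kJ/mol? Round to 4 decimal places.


Gibbs: dG = dH - T*dS (consistent units, dS already in kJ/(mol*K)).
T*dS = 503 * 0.1719 = 86.4657
dG = 174.05 - (86.4657)
dG = 87.5843 kJ/mol, rounded to 4 dp:

87.5843 kJ/mol


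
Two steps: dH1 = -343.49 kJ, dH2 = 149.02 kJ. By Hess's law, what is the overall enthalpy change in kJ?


Hess's law: enthalpy is a state function, so add the step enthalpies.
dH_total = dH1 + dH2 = -343.49 + (149.02)
dH_total = -194.47 kJ:

-194.47 kJ


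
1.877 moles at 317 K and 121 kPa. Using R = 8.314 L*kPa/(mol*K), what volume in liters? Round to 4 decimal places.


PV = nRT, solve for V = nRT / P.
nRT = 1.877 * 8.314 * 317 = 4946.9048
V = 4946.9048 / 121
V = 40.88351074 L, rounded to 4 dp:

40.8835 L


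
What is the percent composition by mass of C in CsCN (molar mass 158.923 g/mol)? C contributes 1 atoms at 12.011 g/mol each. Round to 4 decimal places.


pct = 100 * (n_elem * M_elem) / M_total
mass_contribution = 1 * 12.011 = 12.011 g/mol
pct = 100 * 12.011 / 158.923
pct = 7.55774809 %, rounded to 4 dp:

7.5577 %


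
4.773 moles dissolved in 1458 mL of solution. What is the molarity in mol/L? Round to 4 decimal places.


Convert volume to liters: V_L = V_mL / 1000.
V_L = 1458 / 1000 = 1.458 L
M = n / V_L = 4.773 / 1.458
M = 3.27366255 mol/L, rounded to 4 dp:

3.2737 mol/L


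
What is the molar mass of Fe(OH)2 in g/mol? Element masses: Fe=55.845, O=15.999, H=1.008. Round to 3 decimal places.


M = sum(count * atomic_mass) over atoms.
M = 1*55.845 + 2*15.999 + 2*1.008
M = 55.845 + 31.998 + 2.016
M = 89.859 g/mol, rounded to 3 dp:

89.859 g/mol


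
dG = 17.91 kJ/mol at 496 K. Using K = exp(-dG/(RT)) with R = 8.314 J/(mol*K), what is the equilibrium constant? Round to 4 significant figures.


dG is in kJ/mol; multiply by 1000 to match R in J/(mol*K).
RT = 8.314 * 496 = 4123.744 J/mol
exponent = -dG*1000 / (RT) = -(17.91*1000) / 4123.744 = -4.3431406
K = exp(-4.3431406)
K = 0.01299565, rounded to 4 significant figures:

0.01300


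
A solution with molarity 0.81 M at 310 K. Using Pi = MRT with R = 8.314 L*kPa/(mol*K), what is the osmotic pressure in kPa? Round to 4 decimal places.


Osmotic pressure (van't Hoff): Pi = M*R*T.
RT = 8.314 * 310 = 2577.34
Pi = 0.81 * 2577.34
Pi = 2087.6454 kPa, rounded to 4 dp:

2087.6454 kPa


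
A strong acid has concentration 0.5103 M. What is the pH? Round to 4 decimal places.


A strong acid dissociates completely, so [H+] equals the given concentration.
pH = -log10([H+]) = -log10(0.5103)
pH = 0.29217443, rounded to 4 dp:

0.2922


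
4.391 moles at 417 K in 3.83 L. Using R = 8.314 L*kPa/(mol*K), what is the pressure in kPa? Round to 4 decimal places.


PV = nRT, solve for P = nRT / V.
nRT = 4.391 * 8.314 * 417 = 15223.3248
P = 15223.3248 / 3.83
P = 3974.75843342 kPa, rounded to 4 dp:

3974.7584 kPa


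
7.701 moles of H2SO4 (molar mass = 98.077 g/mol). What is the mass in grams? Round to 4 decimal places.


mass = n * M
mass = 7.701 * 98.077
mass = 755.290977 g, rounded to 4 dp:

755.2910 g


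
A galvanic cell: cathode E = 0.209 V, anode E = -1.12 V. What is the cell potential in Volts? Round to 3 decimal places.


Standard cell potential: E_cell = E_cathode - E_anode.
E_cell = 0.209 - (-1.12)
E_cell = 1.329 V, rounded to 3 dp:

1.329 V


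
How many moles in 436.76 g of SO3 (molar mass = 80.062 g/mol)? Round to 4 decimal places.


n = mass / M
n = 436.76 / 80.062
n = 5.45527216 mol, rounded to 4 dp:

5.4553 mol


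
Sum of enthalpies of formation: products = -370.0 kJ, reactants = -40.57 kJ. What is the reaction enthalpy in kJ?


dH_rxn = sum(dH_f products) - sum(dH_f reactants)
dH_rxn = -370.0 - (-40.57)
dH_rxn = -329.43 kJ:

-329.43 kJ


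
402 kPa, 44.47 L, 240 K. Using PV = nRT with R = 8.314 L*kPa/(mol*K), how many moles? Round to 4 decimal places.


PV = nRT, solve for n = PV / (RT).
PV = 402 * 44.47 = 17876.94
RT = 8.314 * 240 = 1995.36
n = 17876.94 / 1995.36
n = 8.95925547 mol, rounded to 4 dp:

8.9593 mol


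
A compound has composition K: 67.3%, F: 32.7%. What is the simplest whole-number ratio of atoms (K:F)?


Assume 100 g of compound, divide each mass% by atomic mass to get moles, then normalize by the smallest to get a raw atom ratio.
Moles per 100 g: K: 67.3/39.098 = 1.7213, F: 32.7/18.998 = 1.7212
Raw ratio (divide by min = 1.7212): K: 1.0, F: 1.0
Multiply by 1 to clear fractions: K: 1.0 ~= 1, F: 1.0 ~= 1
Reduce by GCD to get the simplest whole-number ratio:

1:1


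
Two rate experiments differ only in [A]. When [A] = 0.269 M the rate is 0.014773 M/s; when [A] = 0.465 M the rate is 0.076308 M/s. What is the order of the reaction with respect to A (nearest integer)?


Rate is proportional to [A]^n, so rate2/rate1 = ([A]2/[A]1)^n. Take logs to solve for n.
rate2/rate1 = 0.076308 / 0.014773 = 5.1654
[A]2/[A]1 = 0.465 / 0.269 = 1.7286
n = ln(5.1654) / ln(1.7286) = 3.0
Nearest integer order:

3


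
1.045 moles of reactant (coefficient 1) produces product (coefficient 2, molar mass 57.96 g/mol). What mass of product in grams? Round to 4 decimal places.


Use the coefficient ratio to convert reactant moles to product moles, then multiply by the product's molar mass.
moles_P = moles_R * (coeff_P / coeff_R) = 1.045 * (2/1) = 2.09
mass_P = moles_P * M_P = 2.09 * 57.96
mass_P = 121.1364 g, rounded to 4 dp:

121.1364 g


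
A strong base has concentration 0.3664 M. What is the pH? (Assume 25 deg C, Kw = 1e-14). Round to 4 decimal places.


A strong base dissociates completely, so [OH-] equals the given concentration.
pOH = -log10([OH-]) = -log10(0.3664) = 0.436045
pH = 14 - pOH = 14 - 0.436045
pH = 13.563955, rounded to 4 dp:

13.5640


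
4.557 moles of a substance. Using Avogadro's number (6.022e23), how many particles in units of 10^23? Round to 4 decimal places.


N = n * NA, then divide by 1e23 for the requested units.
N / 1e23 = n * 6.022
N / 1e23 = 4.557 * 6.022
N / 1e23 = 27.442254, rounded to 4 dp:

27.4423


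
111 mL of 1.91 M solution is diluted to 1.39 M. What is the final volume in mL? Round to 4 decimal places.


Dilution: M1*V1 = M2*V2, solve for V2.
V2 = M1*V1 / M2
V2 = 1.91 * 111 / 1.39
V2 = 212.01 / 1.39
V2 = 152.52517986 mL, rounded to 4 dp:

152.5252 mL


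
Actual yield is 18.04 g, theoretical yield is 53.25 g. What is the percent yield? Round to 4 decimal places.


% yield = 100 * actual / theoretical
% yield = 100 * 18.04 / 53.25
% yield = 33.87793427 %, rounded to 4 dp:

33.8779 %


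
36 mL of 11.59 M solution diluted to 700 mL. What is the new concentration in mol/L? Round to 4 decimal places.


Dilution: M1*V1 = M2*V2, solve for M2.
M2 = M1*V1 / V2
M2 = 11.59 * 36 / 700
M2 = 417.24 / 700
M2 = 0.59605714 mol/L, rounded to 4 dp:

0.5961 mol/L


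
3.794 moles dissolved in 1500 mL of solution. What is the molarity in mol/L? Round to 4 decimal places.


Convert volume to liters: V_L = V_mL / 1000.
V_L = 1500 / 1000 = 1.5 L
M = n / V_L = 3.794 / 1.5
M = 2.52933333 mol/L, rounded to 4 dp:

2.5293 mol/L


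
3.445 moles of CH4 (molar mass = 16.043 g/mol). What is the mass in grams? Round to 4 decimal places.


mass = n * M
mass = 3.445 * 16.043
mass = 55.268135 g, rounded to 4 dp:

55.2681 g


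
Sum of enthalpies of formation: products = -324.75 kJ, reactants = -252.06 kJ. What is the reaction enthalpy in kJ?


dH_rxn = sum(dH_f products) - sum(dH_f reactants)
dH_rxn = -324.75 - (-252.06)
dH_rxn = -72.69 kJ:

-72.69 kJ


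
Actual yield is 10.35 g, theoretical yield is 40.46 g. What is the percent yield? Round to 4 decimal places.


% yield = 100 * actual / theoretical
% yield = 100 * 10.35 / 40.46
% yield = 25.58082056 %, rounded to 4 dp:

25.5808 %


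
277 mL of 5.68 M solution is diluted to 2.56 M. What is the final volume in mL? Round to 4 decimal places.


Dilution: M1*V1 = M2*V2, solve for V2.
V2 = M1*V1 / M2
V2 = 5.68 * 277 / 2.56
V2 = 1573.36 / 2.56
V2 = 614.59375 mL, rounded to 4 dp:

614.5938 mL


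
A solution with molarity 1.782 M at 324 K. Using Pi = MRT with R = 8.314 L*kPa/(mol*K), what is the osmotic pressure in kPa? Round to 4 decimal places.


Osmotic pressure (van't Hoff): Pi = M*R*T.
RT = 8.314 * 324 = 2693.736
Pi = 1.782 * 2693.736
Pi = 4800.237552 kPa, rounded to 4 dp:

4800.2376 kPa


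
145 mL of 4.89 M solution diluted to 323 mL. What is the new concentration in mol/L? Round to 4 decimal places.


Dilution: M1*V1 = M2*V2, solve for M2.
M2 = M1*V1 / V2
M2 = 4.89 * 145 / 323
M2 = 709.05 / 323
M2 = 2.19520124 mol/L, rounded to 4 dp:

2.1952 mol/L


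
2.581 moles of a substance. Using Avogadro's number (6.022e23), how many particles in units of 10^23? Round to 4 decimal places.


N = n * NA, then divide by 1e23 for the requested units.
N / 1e23 = n * 6.022
N / 1e23 = 2.581 * 6.022
N / 1e23 = 15.542782, rounded to 4 dp:

15.5428


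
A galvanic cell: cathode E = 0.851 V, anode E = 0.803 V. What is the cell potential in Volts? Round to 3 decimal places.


Standard cell potential: E_cell = E_cathode - E_anode.
E_cell = 0.851 - (0.803)
E_cell = 0.048 V, rounded to 3 dp:

0.048 V


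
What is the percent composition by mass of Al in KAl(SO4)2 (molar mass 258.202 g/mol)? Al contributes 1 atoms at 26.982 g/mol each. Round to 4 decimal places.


pct = 100 * (n_elem * M_elem) / M_total
mass_contribution = 1 * 26.982 = 26.982 g/mol
pct = 100 * 26.982 / 258.202
pct = 10.44995778 %, rounded to 4 dp:

10.4500 %


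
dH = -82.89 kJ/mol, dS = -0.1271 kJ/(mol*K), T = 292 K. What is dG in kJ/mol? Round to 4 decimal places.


Gibbs: dG = dH - T*dS (consistent units, dS already in kJ/(mol*K)).
T*dS = 292 * -0.1271 = -37.1132
dG = -82.89 - (-37.1132)
dG = -45.7768 kJ/mol, rounded to 4 dp:

-45.7768 kJ/mol


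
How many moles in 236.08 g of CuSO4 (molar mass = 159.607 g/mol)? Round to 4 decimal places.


n = mass / M
n = 236.08 / 159.607
n = 1.47913312 mol, rounded to 4 dp:

1.4791 mol


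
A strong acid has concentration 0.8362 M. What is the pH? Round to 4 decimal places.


A strong acid dissociates completely, so [H+] equals the given concentration.
pH = -log10([H+]) = -log10(0.8362)
pH = 0.07768984, rounded to 4 dp:

0.0777


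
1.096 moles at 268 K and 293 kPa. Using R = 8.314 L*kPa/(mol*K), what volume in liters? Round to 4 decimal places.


PV = nRT, solve for V = nRT / P.
nRT = 1.096 * 8.314 * 268 = 2442.0546
V = 2442.0546 / 293
V = 8.33465734 L, rounded to 4 dp:

8.3347 L


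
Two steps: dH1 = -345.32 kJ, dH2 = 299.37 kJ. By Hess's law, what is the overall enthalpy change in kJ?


Hess's law: enthalpy is a state function, so add the step enthalpies.
dH_total = dH1 + dH2 = -345.32 + (299.37)
dH_total = -45.95 kJ:

-45.95 kJ


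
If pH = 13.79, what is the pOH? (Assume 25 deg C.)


At 25 deg C, pH + pOH = 14.
pOH = 14 - pH = 14 - 13.79
pOH = 0.21:

0.21


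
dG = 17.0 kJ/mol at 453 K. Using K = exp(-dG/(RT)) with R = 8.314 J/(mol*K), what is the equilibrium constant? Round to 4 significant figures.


dG is in kJ/mol; multiply by 1000 to match R in J/(mol*K).
RT = 8.314 * 453 = 3766.242 J/mol
exponent = -dG*1000 / (RT) = -(17.0*1000) / 3766.242 = -4.51378324
K = exp(-4.51378324)
K = 0.010956929, rounded to 4 significant figures:

0.01096


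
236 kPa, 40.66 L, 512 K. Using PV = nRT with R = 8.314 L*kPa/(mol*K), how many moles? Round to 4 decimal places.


PV = nRT, solve for n = PV / (RT).
PV = 236 * 40.66 = 9595.76
RT = 8.314 * 512 = 4256.768
n = 9595.76 / 4256.768
n = 2.25423608 mol, rounded to 4 dp:

2.2542 mol


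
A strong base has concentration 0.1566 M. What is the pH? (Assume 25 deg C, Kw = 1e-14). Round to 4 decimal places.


A strong base dissociates completely, so [OH-] equals the given concentration.
pOH = -log10([OH-]) = -log10(0.1566) = 0.805208
pH = 14 - pOH = 14 - 0.805208
pH = 13.194792, rounded to 4 dp:

13.1948


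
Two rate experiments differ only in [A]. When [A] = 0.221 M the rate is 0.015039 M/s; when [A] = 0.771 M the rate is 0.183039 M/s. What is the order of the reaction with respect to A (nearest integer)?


Rate is proportional to [A]^n, so rate2/rate1 = ([A]2/[A]1)^n. Take logs to solve for n.
rate2/rate1 = 0.183039 / 0.015039 = 12.171
[A]2/[A]1 = 0.771 / 0.221 = 3.4887
n = ln(12.171) / ln(3.4887) = 2.0
Nearest integer order:

2


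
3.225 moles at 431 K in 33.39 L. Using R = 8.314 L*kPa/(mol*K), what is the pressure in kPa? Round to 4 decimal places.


PV = nRT, solve for P = nRT / V.
nRT = 3.225 * 8.314 * 431 = 11556.2522
P = 11556.2522 / 33.39
P = 346.09919736 kPa, rounded to 4 dp:

346.0992 kPa


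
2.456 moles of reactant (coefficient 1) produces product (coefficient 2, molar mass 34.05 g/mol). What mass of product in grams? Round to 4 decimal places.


Use the coefficient ratio to convert reactant moles to product moles, then multiply by the product's molar mass.
moles_P = moles_R * (coeff_P / coeff_R) = 2.456 * (2/1) = 4.912
mass_P = moles_P * M_P = 4.912 * 34.05
mass_P = 167.2536 g, rounded to 4 dp:

167.2536 g


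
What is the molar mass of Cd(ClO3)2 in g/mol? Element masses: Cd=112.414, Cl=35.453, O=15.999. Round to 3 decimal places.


M = sum(count * atomic_mass) over atoms.
M = 1*112.414 + 2*35.453 + 6*15.999
M = 112.414 + 70.906 + 95.994
M = 279.314 g/mol, rounded to 3 dp:

279.314 g/mol


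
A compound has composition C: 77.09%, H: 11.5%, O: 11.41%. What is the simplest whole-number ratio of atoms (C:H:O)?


Assume 100 g of compound, divide each mass% by atomic mass to get moles, then normalize by the smallest to get a raw atom ratio.
Moles per 100 g: C: 77.09/12.011 = 6.4183, H: 11.5/1.008 = 11.4087, O: 11.41/15.999 = 0.7132
Raw ratio (divide by min = 0.7132): C: 9.0, H: 15.997, O: 1.0
Multiply by 1 to clear fractions: C: 9.0 ~= 9, H: 15.997 ~= 16, O: 1.0 ~= 1
Reduce by GCD to get the simplest whole-number ratio:

9:16:1


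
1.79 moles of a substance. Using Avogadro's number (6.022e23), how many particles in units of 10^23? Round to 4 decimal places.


N = n * NA, then divide by 1e23 for the requested units.
N / 1e23 = n * 6.022
N / 1e23 = 1.79 * 6.022
N / 1e23 = 10.77938, rounded to 4 dp:

10.7794


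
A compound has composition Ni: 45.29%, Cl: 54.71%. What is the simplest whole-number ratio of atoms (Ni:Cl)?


Assume 100 g of compound, divide each mass% by atomic mass to get moles, then normalize by the smallest to get a raw atom ratio.
Moles per 100 g: Ni: 45.29/58.693 = 0.7716, Cl: 54.71/35.453 = 1.5432
Raw ratio (divide by min = 0.7716): Ni: 1.0, Cl: 2.0
Multiply by 1 to clear fractions: Ni: 1.0 ~= 1, Cl: 2.0 ~= 2
Reduce by GCD to get the simplest whole-number ratio:

1:2


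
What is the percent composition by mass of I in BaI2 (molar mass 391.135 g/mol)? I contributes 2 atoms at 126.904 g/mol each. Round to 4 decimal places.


pct = 100 * (n_elem * M_elem) / M_total
mass_contribution = 2 * 126.904 = 253.808 g/mol
pct = 100 * 253.808 / 391.135
pct = 64.89012745 %, rounded to 4 dp:

64.8901 %


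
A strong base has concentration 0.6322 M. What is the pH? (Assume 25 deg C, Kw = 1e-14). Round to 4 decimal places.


A strong base dissociates completely, so [OH-] equals the given concentration.
pOH = -log10([OH-]) = -log10(0.6322) = 0.199146
pH = 14 - pOH = 14 - 0.199146
pH = 13.800854, rounded to 4 dp:

13.8009


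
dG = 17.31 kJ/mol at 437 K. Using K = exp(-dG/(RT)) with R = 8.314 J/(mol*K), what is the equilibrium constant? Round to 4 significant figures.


dG is in kJ/mol; multiply by 1000 to match R in J/(mol*K).
RT = 8.314 * 437 = 3633.218 J/mol
exponent = -dG*1000 / (RT) = -(17.31*1000) / 3633.218 = -4.76437142
K = exp(-4.76437142)
K = 0.0085282472, rounded to 4 significant figures:

0.008528


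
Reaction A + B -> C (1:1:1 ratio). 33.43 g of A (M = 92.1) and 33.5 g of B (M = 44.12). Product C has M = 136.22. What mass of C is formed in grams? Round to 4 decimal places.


Find moles of each reactant; the smaller value is the limiting reagent in a 1:1:1 reaction, so moles_C equals moles of the limiter.
n_A = mass_A / M_A = 33.43 / 92.1 = 0.362975 mol
n_B = mass_B / M_B = 33.5 / 44.12 = 0.759293 mol
Limiting reagent: A (smaller), n_limiting = 0.362975 mol
mass_C = n_limiting * M_C = 0.362975 * 136.22
mass_C = 49.4444545 g, rounded to 4 dp:

49.4445 g


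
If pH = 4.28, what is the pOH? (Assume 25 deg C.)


At 25 deg C, pH + pOH = 14.
pOH = 14 - pH = 14 - 4.28
pOH = 9.72:

9.72


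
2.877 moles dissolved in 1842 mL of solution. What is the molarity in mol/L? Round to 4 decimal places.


Convert volume to liters: V_L = V_mL / 1000.
V_L = 1842 / 1000 = 1.842 L
M = n / V_L = 2.877 / 1.842
M = 1.56188925 mol/L, rounded to 4 dp:

1.5619 mol/L


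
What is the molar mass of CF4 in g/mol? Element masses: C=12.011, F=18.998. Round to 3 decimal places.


M = sum(count * atomic_mass) over atoms.
M = 1*12.011 + 4*18.998
M = 12.011 + 75.992
M = 88.003 g/mol, rounded to 3 dp:

88.003 g/mol


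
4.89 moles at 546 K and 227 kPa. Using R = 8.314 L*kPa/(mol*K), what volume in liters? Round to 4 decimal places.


PV = nRT, solve for V = nRT / P.
nRT = 4.89 * 8.314 * 546 = 22197.8812
V = 22197.8812 / 227
V = 97.78802291 L, rounded to 4 dp:

97.7880 L


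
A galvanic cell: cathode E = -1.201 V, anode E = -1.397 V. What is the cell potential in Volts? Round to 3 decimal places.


Standard cell potential: E_cell = E_cathode - E_anode.
E_cell = -1.201 - (-1.397)
E_cell = 0.196 V, rounded to 3 dp:

0.196 V


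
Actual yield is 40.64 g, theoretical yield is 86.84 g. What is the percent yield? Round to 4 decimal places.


% yield = 100 * actual / theoretical
% yield = 100 * 40.64 / 86.84
% yield = 46.79871027 %, rounded to 4 dp:

46.7987 %


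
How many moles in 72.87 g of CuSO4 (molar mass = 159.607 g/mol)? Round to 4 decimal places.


n = mass / M
n = 72.87 / 159.607
n = 0.45655892 mol, rounded to 4 dp:

0.4566 mol


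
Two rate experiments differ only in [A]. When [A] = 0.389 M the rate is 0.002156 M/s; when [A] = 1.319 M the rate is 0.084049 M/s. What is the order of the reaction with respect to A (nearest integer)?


Rate is proportional to [A]^n, so rate2/rate1 = ([A]2/[A]1)^n. Take logs to solve for n.
rate2/rate1 = 0.084049 / 0.002156 = 38.9838
[A]2/[A]1 = 1.319 / 0.389 = 3.3907
n = ln(38.9838) / ln(3.3907) = 3.0
Nearest integer order:

3


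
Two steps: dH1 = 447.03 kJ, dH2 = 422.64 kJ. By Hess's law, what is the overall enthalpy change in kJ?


Hess's law: enthalpy is a state function, so add the step enthalpies.
dH_total = dH1 + dH2 = 447.03 + (422.64)
dH_total = 869.67 kJ:

869.67 kJ


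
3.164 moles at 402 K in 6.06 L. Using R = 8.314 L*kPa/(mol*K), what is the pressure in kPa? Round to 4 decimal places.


PV = nRT, solve for P = nRT / V.
nRT = 3.164 * 8.314 * 402 = 10574.8094
P = 10574.8094 / 6.06
P = 1745.01805281 kPa, rounded to 4 dp:

1745.0181 kPa


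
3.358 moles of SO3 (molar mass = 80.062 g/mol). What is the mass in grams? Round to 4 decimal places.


mass = n * M
mass = 3.358 * 80.062
mass = 268.848196 g, rounded to 4 dp:

268.8482 g


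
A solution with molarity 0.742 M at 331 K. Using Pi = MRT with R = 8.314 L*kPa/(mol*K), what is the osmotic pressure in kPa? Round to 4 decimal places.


Osmotic pressure (van't Hoff): Pi = M*R*T.
RT = 8.314 * 331 = 2751.934
Pi = 0.742 * 2751.934
Pi = 2041.935028 kPa, rounded to 4 dp:

2041.9350 kPa


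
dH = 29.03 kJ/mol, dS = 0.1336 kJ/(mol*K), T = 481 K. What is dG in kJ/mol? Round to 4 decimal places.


Gibbs: dG = dH - T*dS (consistent units, dS already in kJ/(mol*K)).
T*dS = 481 * 0.1336 = 64.2616
dG = 29.03 - (64.2616)
dG = -35.2316 kJ/mol, rounded to 4 dp:

-35.2316 kJ/mol


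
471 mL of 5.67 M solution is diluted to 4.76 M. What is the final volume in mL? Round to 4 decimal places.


Dilution: M1*V1 = M2*V2, solve for V2.
V2 = M1*V1 / M2
V2 = 5.67 * 471 / 4.76
V2 = 2670.57 / 4.76
V2 = 561.04411765 mL, rounded to 4 dp:

561.0441 mL


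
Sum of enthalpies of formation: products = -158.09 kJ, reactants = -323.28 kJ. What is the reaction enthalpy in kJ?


dH_rxn = sum(dH_f products) - sum(dH_f reactants)
dH_rxn = -158.09 - (-323.28)
dH_rxn = 165.19 kJ:

165.19 kJ


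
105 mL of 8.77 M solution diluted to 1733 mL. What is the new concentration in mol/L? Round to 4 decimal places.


Dilution: M1*V1 = M2*V2, solve for M2.
M2 = M1*V1 / V2
M2 = 8.77 * 105 / 1733
M2 = 920.85 / 1733
M2 = 0.5313618 mol/L, rounded to 4 dp:

0.5314 mol/L


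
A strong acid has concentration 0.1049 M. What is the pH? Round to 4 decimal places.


A strong acid dissociates completely, so [H+] equals the given concentration.
pH = -log10([H+]) = -log10(0.1049)
pH = 0.97922451, rounded to 4 dp:

0.9792


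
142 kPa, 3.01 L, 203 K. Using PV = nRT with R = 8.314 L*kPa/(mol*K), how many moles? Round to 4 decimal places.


PV = nRT, solve for n = PV / (RT).
PV = 142 * 3.01 = 427.42
RT = 8.314 * 203 = 1687.742
n = 427.42 / 1687.742
n = 0.25324961 mol, rounded to 4 dp:

0.2532 mol


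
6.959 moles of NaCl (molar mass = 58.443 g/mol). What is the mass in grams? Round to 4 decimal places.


mass = n * M
mass = 6.959 * 58.443
mass = 406.704837 g, rounded to 4 dp:

406.7048 g


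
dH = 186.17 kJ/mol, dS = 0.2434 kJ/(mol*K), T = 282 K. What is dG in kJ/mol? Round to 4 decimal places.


Gibbs: dG = dH - T*dS (consistent units, dS already in kJ/(mol*K)).
T*dS = 282 * 0.2434 = 68.6388
dG = 186.17 - (68.6388)
dG = 117.5312 kJ/mol, rounded to 4 dp:

117.5312 kJ/mol
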